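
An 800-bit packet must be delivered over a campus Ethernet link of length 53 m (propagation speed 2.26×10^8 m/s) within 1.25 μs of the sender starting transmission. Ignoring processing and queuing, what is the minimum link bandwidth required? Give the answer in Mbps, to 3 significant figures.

788 Mbps

Propagation delay = 53 / 2.26e+08 = 0.234513 μs.
Transmission budget = 1.25 − 0.234513 = 1.01549 μs.
R ≥ L / t_tx = 800 bits / 1.01549e-06 s = 788 Mbps.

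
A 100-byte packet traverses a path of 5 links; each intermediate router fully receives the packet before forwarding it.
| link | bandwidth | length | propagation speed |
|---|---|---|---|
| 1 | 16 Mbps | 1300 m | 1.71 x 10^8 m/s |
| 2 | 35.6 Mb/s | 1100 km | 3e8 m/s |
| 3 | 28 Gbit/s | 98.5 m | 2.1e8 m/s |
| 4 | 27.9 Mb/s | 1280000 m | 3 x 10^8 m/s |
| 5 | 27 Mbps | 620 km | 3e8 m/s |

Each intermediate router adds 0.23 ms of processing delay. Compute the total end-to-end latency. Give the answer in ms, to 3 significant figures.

11.1 ms

L = 100 × 8 = 800 bits.
Transmission delays (L/R per hop): 0.05, 0.0224719, 2.85714e-05, 0.0286738, 0.0296296 ms; sum = 0.130804 ms.
Propagation delays (d/s per hop): 0.00760234, 3.66667, 0.000469048, 4.26667, 2.06667 ms; sum = 10.0081 ms.
Processing at 4 router(s): 4 × 0.23 ms = 0.92 ms.
End-to-end = 11.1 ms.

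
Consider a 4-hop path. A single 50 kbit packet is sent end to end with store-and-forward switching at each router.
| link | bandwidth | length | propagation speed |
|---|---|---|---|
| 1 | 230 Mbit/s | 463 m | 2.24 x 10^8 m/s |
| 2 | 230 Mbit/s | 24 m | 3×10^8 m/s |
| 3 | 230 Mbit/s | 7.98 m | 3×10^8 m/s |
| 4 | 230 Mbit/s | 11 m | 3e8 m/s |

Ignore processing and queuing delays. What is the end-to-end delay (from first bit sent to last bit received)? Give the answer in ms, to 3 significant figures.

0.872 ms

L = 50000 bits.
Transmission delay per hop = L/R = 50000/230000000 = 0.217391 ms; 4 hops → 0.869565 ms.
Propagation delays (d/s per hop): 0.00206696, 8e-05, 2.66e-05, 3.66667e-05 ms; sum = 0.00221023 ms.
End-to-end = 0.872 ms.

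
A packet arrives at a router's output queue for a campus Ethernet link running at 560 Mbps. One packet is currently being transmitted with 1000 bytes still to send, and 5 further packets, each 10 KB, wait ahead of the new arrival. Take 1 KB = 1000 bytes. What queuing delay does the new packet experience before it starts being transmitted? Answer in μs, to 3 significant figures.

Each queued packet: L/R = 80000/560000000 = 142.857 μs.
5 queued → 714.286 μs.
Plus remaining 8000 bits of current packet: 14.2857 μs.
Queuing delay = 729 μs.

729 μs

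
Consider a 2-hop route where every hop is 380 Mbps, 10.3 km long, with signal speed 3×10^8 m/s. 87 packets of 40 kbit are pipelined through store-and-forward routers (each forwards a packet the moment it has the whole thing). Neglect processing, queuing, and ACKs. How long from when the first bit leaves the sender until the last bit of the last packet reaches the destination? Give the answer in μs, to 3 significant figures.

Per-hop transmission t_tx = L/R = 40000/380000000 = 105.263 μs.
Per-hop propagation t_prop = 10300/300000000 = 34.3333 μs.
Pipeline fill: first packet needs 2·t_tx to clear all hops; remaining 86 packets each add one t_tx.
Total = (2+87-1)·t_tx + 2·t_prop = 88·105.263 + 2·34.3333 = 9330 μs.

9330 μs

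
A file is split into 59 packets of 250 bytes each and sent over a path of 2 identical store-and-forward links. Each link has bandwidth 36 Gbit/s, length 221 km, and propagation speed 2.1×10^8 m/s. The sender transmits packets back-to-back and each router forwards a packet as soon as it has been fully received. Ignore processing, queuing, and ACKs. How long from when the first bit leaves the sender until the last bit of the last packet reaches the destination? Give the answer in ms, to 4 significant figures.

2.108 ms

Per-hop transmission t_tx = L/R = 2000/36000000000 = 5.55556e-05 ms.
Per-hop propagation t_prop = 221000/210000000 = 1.05238 ms.
Pipeline fill: first packet needs 2·t_tx to clear all hops; remaining 58 packets each add one t_tx.
Total = (2+59-1)·t_tx + 2·t_prop = 60·5.55556e-05 + 2·1.05238 = 2.108 ms.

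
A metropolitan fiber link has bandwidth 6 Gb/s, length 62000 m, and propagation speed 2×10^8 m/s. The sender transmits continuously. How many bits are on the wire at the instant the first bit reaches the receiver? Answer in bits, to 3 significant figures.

Propagation delay = 62000 / 200000000 = 0.00031 s.
BDP = R × t_prop = 6000000000 × 0.00031 = 1860000 bits.

1860000 bits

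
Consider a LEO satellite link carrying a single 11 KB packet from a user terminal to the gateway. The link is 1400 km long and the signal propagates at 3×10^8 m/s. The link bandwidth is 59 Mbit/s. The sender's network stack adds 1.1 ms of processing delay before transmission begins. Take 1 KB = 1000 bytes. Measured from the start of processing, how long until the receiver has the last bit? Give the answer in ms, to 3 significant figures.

L = 88000 bits.
Transmission delay = L/R = 88000 / 59000000 = 1.49153 ms.
Propagation delay = d/s = 1400000 m / 300000000 m/s = 4.66667 ms.
Plus processing delay 1.1 ms = 1.1 ms.
Total = 7.26 ms.

7.26 ms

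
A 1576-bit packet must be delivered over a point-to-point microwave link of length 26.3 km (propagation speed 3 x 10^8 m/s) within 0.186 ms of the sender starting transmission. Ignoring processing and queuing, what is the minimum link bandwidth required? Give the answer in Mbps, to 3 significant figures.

16.0 Mbps

Propagation delay = 26300 / 300000000 = 0.0876667 ms.
Transmission budget = 0.186 − 0.0876667 = 0.0983333 ms.
R ≥ L / t_tx = 1576 bits / 9.83333e-05 s = 16.0 Mbps.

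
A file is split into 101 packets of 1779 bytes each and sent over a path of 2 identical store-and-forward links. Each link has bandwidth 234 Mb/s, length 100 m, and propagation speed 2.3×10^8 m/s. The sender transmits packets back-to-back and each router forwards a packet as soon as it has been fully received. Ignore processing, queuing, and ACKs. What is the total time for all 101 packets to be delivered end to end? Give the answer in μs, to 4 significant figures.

6205 μs

Per-hop transmission t_tx = L/R = 14232/234000000 = 60.8205 μs.
Per-hop propagation t_prop = 100/2.3e+08 = 0.434783 μs.
Pipeline fill: first packet needs 2·t_tx to clear all hops; remaining 100 packets each add one t_tx.
Total = (2+101-1)·t_tx + 2·t_prop = 102·60.8205 + 2·0.434783 = 6205 μs.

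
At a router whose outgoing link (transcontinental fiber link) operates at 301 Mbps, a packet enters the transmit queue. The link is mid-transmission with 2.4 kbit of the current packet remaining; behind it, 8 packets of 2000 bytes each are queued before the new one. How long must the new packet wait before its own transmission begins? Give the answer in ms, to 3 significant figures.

0.433 ms

Each queued packet: L/R = 16000/301000000 = 0.0531561 ms.
8 queued → 0.425249 ms.
Plus remaining 2400 bits of current packet: 0.00797342 ms.
Queuing delay = 0.433 ms.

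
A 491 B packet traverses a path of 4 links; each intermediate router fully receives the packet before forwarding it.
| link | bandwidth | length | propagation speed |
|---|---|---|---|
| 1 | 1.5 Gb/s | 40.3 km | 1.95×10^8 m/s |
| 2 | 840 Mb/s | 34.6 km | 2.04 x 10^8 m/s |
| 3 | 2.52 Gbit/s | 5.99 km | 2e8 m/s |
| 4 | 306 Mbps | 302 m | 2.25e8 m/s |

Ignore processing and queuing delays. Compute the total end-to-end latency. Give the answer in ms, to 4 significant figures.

L = 491 × 8 = 3928 bits.
Transmission delays (L/R per hop): 0.00261867, 0.00467619, 0.00155873, 0.0128366 ms; sum = 0.0216902 ms.
Propagation delays (d/s per hop): 0.206667, 0.169608, 0.02995, 0.00134222 ms; sum = 0.407567 ms.
End-to-end = 0.4293 ms.

0.4293 ms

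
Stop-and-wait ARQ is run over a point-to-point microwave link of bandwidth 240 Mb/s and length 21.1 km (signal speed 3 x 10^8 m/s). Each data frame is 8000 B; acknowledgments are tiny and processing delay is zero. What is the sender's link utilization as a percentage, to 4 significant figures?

t_tx = L/R = 64000/240000000 = 0.000266667 s.
t_prop = 21100/300000000 = 7.03333e-05 s; RTT = 0.000140667 s.
Cycle = t_tx + RTT = 0.000407333 s.
Utilization = t_tx / cycle = 0.000266667/0.000407333 = 65.47 %.

65.47 %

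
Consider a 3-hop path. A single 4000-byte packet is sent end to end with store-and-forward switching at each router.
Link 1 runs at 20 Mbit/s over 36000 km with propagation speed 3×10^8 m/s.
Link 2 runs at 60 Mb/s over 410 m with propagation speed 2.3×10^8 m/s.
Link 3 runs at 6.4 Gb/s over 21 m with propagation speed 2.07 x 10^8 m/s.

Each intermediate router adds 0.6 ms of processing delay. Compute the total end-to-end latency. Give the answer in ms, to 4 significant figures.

L = 4000 × 8 = 32000 bits.
Transmission delays (L/R per hop): 1.6, 0.533333, 0.005 ms; sum = 2.13833 ms.
Propagation delays (d/s per hop): 120, 0.00178261, 0.000101449 ms; sum = 120.002 ms.
Processing at 2 router(s): 2 × 0.6 ms = 1.2 ms.
End-to-end = 123.3 ms.

123.3 ms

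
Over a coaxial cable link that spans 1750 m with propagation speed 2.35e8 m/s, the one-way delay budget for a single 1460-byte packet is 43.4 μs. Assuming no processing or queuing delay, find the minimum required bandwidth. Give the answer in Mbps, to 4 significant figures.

324.9 Mbps

L = 11680 bits.
Propagation delay = 1750 / 235000000 = 7.44681 μs.
Transmission budget = 43.4 − 7.44681 = 35.9532 μs.
R ≥ L / t_tx = 11680 bits / 3.59532e-05 s = 324.9 Mbps.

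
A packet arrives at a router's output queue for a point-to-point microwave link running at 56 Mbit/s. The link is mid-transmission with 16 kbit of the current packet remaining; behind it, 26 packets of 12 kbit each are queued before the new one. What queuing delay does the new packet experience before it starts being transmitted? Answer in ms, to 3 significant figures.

Each queued packet: L/R = 12000/56000000 = 0.214286 ms.
26 queued → 5.57143 ms.
Plus remaining 16000 bits of current packet: 0.285714 ms.
Queuing delay = 5.86 ms.

5.86 ms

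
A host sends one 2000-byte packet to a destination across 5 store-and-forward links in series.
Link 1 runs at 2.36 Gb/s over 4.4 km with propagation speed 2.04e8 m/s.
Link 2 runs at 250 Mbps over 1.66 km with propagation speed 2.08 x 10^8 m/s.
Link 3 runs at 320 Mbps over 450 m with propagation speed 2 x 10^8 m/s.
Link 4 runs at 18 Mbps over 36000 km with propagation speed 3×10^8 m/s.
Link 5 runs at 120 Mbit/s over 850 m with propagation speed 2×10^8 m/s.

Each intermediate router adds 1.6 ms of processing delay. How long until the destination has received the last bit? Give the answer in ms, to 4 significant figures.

L = 2000 × 8 = 16000 bits.
Transmission delays (L/R per hop): 0.00677966, 0.064, 0.05, 0.888889, 0.133333 ms; sum = 1.143 ms.
Propagation delays (d/s per hop): 0.0215686, 0.00798077, 0.00225, 120, 0.00425 ms; sum = 120.036 ms.
Processing at 4 router(s): 4 × 1.6 ms = 6.4 ms.
End-to-end = 127.6 ms.

127.6 ms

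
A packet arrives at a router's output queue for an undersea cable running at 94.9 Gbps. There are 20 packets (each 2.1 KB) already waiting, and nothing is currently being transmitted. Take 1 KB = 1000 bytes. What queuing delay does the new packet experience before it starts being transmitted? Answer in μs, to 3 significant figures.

Each queued packet: L/R = 16800/94900000000 = 0.177028 μs.
20 queued → 3.54057 μs.
Queuing delay = 3.54 μs.

3.54 μs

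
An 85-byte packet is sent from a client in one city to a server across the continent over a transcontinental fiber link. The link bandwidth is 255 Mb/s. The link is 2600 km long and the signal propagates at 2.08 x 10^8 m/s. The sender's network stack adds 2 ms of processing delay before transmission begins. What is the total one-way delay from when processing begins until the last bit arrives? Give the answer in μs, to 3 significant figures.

L = 85 × 8 = 680 bits.
Transmission delay = L/R = 680 / 255000000 = 2.66667 μs.
Propagation delay = d/s = 2600000 m / 208000000 m/s = 12500 μs.
Plus processing delay 2 ms = 2000 μs.
Total = 14500 μs.

14500 μs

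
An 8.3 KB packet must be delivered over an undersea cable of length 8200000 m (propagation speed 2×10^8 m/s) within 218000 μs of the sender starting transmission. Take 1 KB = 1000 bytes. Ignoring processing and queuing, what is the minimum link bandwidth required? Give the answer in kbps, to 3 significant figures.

L = 66400 bits.
Propagation delay = 8200000 / 200000000 = 41000 μs.
Transmission budget = 218000 − 41000 = 177000 μs.
R ≥ L / t_tx = 66400 bits / 0.177 s = 375 kbps.

375 kbps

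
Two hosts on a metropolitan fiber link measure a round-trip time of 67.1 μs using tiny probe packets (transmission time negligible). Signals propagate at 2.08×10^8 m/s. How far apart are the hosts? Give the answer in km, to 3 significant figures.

6.98 km

One-way propagation = RTT/2 = 33.55 μs.
d = s × t = 208000000 × 3.355e-05 = 6.98 km.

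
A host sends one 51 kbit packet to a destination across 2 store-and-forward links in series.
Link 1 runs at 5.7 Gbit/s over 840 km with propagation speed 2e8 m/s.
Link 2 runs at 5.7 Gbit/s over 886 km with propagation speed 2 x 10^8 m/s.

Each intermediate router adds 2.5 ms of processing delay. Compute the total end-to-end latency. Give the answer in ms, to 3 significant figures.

11.1 ms

L = 51000 bits.
Transmission delay per hop = L/R = 51000/5700000000 = 0.00894737 ms; 2 hops → 0.0178947 ms.
Propagation delays (d/s per hop): 4.2, 4.43 ms; sum = 8.63 ms.
Processing at 1 router(s): 1 × 2.5 ms = 2.5 ms.
End-to-end = 11.1 ms.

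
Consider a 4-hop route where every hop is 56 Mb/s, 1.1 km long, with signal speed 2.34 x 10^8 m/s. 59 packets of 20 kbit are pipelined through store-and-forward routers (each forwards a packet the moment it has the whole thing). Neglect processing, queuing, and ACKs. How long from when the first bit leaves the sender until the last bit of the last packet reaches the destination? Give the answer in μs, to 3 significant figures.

Per-hop transmission t_tx = L/R = 20000/56000000 = 357.143 μs.
Per-hop propagation t_prop = 1100/234000000 = 4.70085 μs.
Pipeline fill: first packet needs 4·t_tx to clear all hops; remaining 58 packets each add one t_tx.
Total = (4+59-1)·t_tx + 4·t_prop = 62·357.143 + 4·4.70085 = 22200 μs.

22200 μs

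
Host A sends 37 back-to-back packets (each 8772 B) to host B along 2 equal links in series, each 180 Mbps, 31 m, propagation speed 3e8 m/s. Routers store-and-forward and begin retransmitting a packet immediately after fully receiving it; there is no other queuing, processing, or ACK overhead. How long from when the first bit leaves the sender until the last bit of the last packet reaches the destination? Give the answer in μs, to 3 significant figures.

14800 μs

Per-hop transmission t_tx = L/R = 70176/180000000 = 389.867 μs.
Per-hop propagation t_prop = 31/300000000 = 0.103333 μs.
Pipeline fill: first packet needs 2·t_tx to clear all hops; remaining 36 packets each add one t_tx.
Total = (2+37-1)·t_tx + 2·t_prop = 38·389.867 + 2·0.103333 = 14800 μs.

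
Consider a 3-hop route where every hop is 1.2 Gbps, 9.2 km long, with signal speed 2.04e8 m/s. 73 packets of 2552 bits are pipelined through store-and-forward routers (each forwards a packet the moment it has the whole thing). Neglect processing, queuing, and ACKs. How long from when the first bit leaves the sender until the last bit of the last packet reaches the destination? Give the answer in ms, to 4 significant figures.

0.2948 ms

Per-hop transmission t_tx = L/R = 2552/1200000000 = 0.00212667 ms.
Per-hop propagation t_prop = 9200/204000000 = 0.045098 ms.
Pipeline fill: first packet needs 3·t_tx to clear all hops; remaining 72 packets each add one t_tx.
Total = (3+73-1)·t_tx + 3·t_prop = 75·0.00212667 + 3·0.045098 = 0.2948 ms.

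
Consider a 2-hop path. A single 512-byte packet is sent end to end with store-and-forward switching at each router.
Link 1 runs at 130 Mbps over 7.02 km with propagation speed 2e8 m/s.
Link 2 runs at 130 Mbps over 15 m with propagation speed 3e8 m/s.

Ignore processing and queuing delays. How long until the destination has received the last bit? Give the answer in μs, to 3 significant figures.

L = 512 × 8 = 4096 bits.
Transmission delay per hop = L/R = 4096/130000000 = 31.5077 μs; 2 hops → 63.0154 μs.
Propagation delays (d/s per hop): 35.1, 0.05 μs; sum = 35.15 μs.
End-to-end = 98.2 μs.

98.2 μs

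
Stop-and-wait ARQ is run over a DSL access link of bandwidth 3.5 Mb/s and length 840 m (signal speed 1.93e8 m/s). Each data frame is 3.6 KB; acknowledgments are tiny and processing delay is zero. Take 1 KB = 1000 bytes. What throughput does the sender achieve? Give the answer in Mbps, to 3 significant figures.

t_tx = L/R = 28800/3500000 = 0.00822857 s.
t_prop = 840/193000000 = 4.35233e-06 s; RTT = 8.70466e-06 s.
Cycle = t_tx + RTT = 0.00823728 s.
Throughput = L / cycle = 28800 / 0.00823728 = 3.50 Mbps.

3.50 Mbps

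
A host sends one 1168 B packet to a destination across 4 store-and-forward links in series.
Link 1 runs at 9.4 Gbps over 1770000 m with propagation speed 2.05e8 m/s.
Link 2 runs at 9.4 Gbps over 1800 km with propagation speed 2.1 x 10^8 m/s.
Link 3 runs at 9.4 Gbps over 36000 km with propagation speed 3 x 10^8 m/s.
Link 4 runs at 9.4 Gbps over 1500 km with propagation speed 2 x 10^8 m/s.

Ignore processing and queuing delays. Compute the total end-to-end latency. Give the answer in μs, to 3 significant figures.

145000 μs

L = 1168 × 8 = 9344 bits.
Transmission delay per hop = L/R = 9344/9400000000 = 0.994043 μs; 4 hops → 3.97617 μs.
Propagation delays (d/s per hop): 8634.15, 8571.43, 120000, 7500 μs; sum = 144706 μs.
End-to-end = 145000 μs.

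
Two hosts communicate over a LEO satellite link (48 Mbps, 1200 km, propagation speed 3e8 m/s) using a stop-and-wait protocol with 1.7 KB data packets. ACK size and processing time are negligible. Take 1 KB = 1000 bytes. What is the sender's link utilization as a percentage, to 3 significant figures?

t_tx = L/R = 13600/48000000 = 0.000283333 s.
t_prop = 1200000/300000000 = 0.004 s; RTT = 0.008 s.
Cycle = t_tx + RTT = 0.00828333 s.
Utilization = t_tx / cycle = 0.000283333/0.00828333 = 3.42 %.

3.42 %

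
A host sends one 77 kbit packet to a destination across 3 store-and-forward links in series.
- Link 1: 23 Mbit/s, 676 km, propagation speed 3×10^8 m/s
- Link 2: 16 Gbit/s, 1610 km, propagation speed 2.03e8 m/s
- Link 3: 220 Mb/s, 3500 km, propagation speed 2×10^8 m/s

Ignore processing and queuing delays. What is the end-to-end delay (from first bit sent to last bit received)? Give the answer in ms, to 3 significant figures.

31.4 ms

L = 77000 bits.
Transmission delays (L/R per hop): 3.34783, 0.0048125, 0.35 ms; sum = 3.70264 ms.
Propagation delays (d/s per hop): 2.25333, 7.93103, 17.5 ms; sum = 27.6844 ms.
End-to-end = 31.4 ms.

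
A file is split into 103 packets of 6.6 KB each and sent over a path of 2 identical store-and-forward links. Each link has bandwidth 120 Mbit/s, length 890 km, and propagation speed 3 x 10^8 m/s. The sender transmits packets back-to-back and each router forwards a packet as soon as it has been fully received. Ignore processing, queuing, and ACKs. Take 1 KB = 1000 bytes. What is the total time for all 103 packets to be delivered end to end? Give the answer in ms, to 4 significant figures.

Per-hop transmission t_tx = L/R = 52800/120000000 = 0.44 ms.
Per-hop propagation t_prop = 890000/300000000 = 2.96667 ms.
Pipeline fill: first packet needs 2·t_tx to clear all hops; remaining 102 packets each add one t_tx.
Total = (2+103-1)·t_tx + 2·t_prop = 104·0.44 + 2·2.96667 = 51.69 ms.

51.69 ms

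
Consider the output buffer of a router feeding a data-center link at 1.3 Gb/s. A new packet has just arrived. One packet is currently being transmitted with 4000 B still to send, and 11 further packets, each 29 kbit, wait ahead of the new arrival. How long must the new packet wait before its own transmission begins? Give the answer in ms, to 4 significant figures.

0.2700 ms

Each queued packet: L/R = 29000/1300000000 = 0.0223077 ms.
11 queued → 0.245385 ms.
Plus remaining 32000 bits of current packet: 0.0246154 ms.
Queuing delay = 0.2700 ms.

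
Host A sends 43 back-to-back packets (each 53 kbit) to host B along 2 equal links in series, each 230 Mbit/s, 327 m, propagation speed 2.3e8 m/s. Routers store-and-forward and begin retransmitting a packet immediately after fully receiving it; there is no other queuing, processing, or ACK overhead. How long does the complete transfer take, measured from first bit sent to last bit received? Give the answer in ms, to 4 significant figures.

Per-hop transmission t_tx = L/R = 53000/230000000 = 0.230435 ms.
Per-hop propagation t_prop = 327/2.3e+08 = 0.00142174 ms.
Pipeline fill: first packet needs 2·t_tx to clear all hops; remaining 42 packets each add one t_tx.
Total = (2+43-1)·t_tx + 2·t_prop = 44·0.230435 + 2·0.00142174 = 10.14 ms.

10.14 ms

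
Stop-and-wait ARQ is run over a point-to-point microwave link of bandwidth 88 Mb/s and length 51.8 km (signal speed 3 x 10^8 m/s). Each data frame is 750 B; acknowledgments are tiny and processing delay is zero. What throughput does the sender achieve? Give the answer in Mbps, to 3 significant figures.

14.5 Mbps

t_tx = L/R = 6000/88000000 = 6.81818e-05 s.
t_prop = 51800/300000000 = 0.000172667 s; RTT = 0.000345333 s.
Cycle = t_tx + RTT = 0.000413515 s.
Throughput = L / cycle = 6000 / 0.000413515 = 14.5 Mbps.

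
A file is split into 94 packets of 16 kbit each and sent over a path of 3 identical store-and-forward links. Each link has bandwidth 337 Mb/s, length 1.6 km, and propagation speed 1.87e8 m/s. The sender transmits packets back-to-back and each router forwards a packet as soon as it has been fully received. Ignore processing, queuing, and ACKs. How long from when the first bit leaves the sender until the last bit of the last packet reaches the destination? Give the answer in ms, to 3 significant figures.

4.58 ms

Per-hop transmission t_tx = L/R = 16000/337000000 = 0.0474777 ms.
Per-hop propagation t_prop = 1600/187000000 = 0.00855615 ms.
Pipeline fill: first packet needs 3·t_tx to clear all hops; remaining 93 packets each add one t_tx.
Total = (3+94-1)·t_tx + 3·t_prop = 96·0.0474777 + 3·0.00855615 = 4.58 ms.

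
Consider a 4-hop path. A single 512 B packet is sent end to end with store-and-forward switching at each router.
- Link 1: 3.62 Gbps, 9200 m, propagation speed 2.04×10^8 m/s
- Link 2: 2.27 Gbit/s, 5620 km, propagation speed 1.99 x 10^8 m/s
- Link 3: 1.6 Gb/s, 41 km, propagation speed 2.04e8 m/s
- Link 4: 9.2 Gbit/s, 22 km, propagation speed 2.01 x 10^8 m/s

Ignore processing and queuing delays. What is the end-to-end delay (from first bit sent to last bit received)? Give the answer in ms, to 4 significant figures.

L = 512 × 8 = 4096 bits.
Transmission delays (L/R per hop): 0.00113149, 0.00180441, 0.00256, 0.000445217 ms; sum = 0.00594111 ms.
Propagation delays (d/s per hop): 0.045098, 28.2412, 0.20098, 0.109453 ms; sum = 28.5967 ms.
End-to-end = 28.60 ms.

28.60 ms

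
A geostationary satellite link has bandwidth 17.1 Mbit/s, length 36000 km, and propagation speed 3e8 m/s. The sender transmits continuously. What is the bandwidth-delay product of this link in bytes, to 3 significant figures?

257000 bytes

Propagation delay = 36000000 / 300000000 = 0.12 s.
BDP = R × t_prop = 17100000 × 0.12 = 2052000 bits.
In bytes: 2052000/8 = 257000 bytes.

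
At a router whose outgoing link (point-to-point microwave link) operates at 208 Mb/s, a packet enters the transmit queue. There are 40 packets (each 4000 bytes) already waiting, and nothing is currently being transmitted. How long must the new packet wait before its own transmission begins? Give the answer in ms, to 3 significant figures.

6.15 ms

Each queued packet: L/R = 32000/208000000 = 0.153846 ms.
40 queued → 6.15385 ms.
Queuing delay = 6.15 ms.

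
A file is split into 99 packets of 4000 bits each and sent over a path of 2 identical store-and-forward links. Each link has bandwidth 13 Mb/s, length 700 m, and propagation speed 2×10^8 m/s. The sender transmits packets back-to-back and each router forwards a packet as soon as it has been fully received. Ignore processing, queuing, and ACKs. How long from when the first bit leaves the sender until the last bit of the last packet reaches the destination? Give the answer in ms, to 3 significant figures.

30.8 ms

Per-hop transmission t_tx = L/R = 4000/13000000 = 0.307692 ms.
Per-hop propagation t_prop = 700/200000000 = 0.0035 ms.
Pipeline fill: first packet needs 2·t_tx to clear all hops; remaining 98 packets each add one t_tx.
Total = (2+99-1)·t_tx + 2·t_prop = 100·0.307692 + 2·0.0035 = 30.8 ms.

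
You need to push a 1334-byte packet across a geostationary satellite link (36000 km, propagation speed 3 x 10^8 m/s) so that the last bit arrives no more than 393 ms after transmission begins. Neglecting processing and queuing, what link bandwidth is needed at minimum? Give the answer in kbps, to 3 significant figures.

39.1 kbps

L = 10672 bits.
Propagation delay = 36000000 / 300000000 = 120 ms.
Transmission budget = 393 − 120 = 273 ms.
R ≥ L / t_tx = 10672 bits / 0.273 s = 39.1 kbps.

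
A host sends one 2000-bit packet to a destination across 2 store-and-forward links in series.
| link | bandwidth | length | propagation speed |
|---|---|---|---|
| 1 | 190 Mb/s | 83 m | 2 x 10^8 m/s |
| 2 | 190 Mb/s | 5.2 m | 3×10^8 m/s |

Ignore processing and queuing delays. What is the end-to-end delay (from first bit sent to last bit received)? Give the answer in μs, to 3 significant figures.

21.5 μs

Transmission delay per hop = L/R = 2000/190000000 = 10.5263 μs; 2 hops → 21.0526 μs.
Propagation delays (d/s per hop): 0.415, 0.0173333 μs; sum = 0.432333 μs.
End-to-end = 21.5 μs.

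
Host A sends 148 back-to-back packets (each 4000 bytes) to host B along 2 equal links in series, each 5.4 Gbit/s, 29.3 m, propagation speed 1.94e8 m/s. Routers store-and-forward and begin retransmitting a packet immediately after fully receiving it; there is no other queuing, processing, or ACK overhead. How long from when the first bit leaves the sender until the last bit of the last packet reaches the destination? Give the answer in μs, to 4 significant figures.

Per-hop transmission t_tx = L/R = 32000/5400000000 = 5.92593 μs.
Per-hop propagation t_prop = 29.3/194000000 = 0.151031 μs.
Pipeline fill: first packet needs 2·t_tx to clear all hops; remaining 147 packets each add one t_tx.
Total = (2+148-1)·t_tx + 2·t_prop = 149·5.92593 + 2·0.151031 = 883.3 μs.

883.3 μs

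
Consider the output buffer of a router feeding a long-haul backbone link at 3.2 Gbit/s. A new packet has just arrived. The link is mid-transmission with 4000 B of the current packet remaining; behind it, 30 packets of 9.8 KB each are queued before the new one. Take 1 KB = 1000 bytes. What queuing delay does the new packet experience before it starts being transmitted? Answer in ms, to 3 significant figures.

0.745 ms

Each queued packet: L/R = 78400/3200000000 = 0.0245 ms.
30 queued → 0.735 ms.
Plus remaining 32000 bits of current packet: 0.01 ms.
Queuing delay = 0.745 ms.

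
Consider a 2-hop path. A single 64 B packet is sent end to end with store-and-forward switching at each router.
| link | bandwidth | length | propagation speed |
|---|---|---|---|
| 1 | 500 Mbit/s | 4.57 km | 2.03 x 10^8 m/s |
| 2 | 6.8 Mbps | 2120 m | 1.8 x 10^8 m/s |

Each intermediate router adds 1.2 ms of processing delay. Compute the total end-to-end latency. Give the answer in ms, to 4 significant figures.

L = 64 × 8 = 512 bits.
Transmission delays (L/R per hop): 0.001024, 0.0752941 ms; sum = 0.0763181 ms.
Propagation delays (d/s per hop): 0.0225123, 0.0117778 ms; sum = 0.0342901 ms.
Processing at 1 router(s): 1 × 1.2 ms = 1.2 ms.
End-to-end = 1.311 ms.

1.311 ms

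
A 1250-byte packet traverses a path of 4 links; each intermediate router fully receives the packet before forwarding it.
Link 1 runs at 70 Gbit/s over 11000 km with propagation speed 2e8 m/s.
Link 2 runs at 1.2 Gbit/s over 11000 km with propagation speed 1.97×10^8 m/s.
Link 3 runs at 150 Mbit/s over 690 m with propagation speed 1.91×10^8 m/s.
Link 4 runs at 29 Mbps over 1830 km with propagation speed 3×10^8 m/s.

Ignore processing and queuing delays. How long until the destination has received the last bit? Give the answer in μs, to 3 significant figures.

L = 1250 × 8 = 10000 bits.
Transmission delays (L/R per hop): 0.142857, 8.33333, 66.6667, 344.828 μs; sum = 419.97 μs.
Propagation delays (d/s per hop): 55000, 55837.6, 3.61257, 6100 μs; sum = 116941 μs.
End-to-end = 117000 μs.

117000 μs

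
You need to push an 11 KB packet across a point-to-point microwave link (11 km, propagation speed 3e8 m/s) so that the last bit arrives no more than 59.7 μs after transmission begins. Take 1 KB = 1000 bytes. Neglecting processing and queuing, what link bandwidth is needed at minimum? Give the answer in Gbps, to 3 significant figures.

L = 88000 bits.
Propagation delay = 11000 / 300000000 = 36.6667 μs.
Transmission budget = 59.7 − 36.6667 = 23.0333 μs.
R ≥ L / t_tx = 88000 bits / 2.30333e-05 s = 3.82 Gbps.

3.82 Gbps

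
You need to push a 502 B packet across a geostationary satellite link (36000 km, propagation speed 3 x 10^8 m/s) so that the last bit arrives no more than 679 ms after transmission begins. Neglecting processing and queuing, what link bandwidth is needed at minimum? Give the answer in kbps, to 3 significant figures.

7.18 kbps

L = 4016 bits.
Propagation delay = 36000000 / 300000000 = 120 ms.
Transmission budget = 679 − 120 = 559 ms.
R ≥ L / t_tx = 4016 bits / 0.559 s = 7.18 kbps.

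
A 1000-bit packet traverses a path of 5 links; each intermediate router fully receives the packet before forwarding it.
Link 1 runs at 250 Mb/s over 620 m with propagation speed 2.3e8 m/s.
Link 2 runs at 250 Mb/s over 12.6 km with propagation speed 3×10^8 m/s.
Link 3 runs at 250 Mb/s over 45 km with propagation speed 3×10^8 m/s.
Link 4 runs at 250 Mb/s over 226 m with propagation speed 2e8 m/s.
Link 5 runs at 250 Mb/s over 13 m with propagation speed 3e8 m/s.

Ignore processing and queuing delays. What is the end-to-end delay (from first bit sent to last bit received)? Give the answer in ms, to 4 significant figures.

0.2159 ms

Transmission delay per hop = L/R = 1000/250000000 = 0.004 ms; 5 hops → 0.02 ms.
Propagation delays (d/s per hop): 0.00269565, 0.042, 0.15, 0.00113, 4.33333e-05 ms; sum = 0.195869 ms.
End-to-end = 0.2159 ms.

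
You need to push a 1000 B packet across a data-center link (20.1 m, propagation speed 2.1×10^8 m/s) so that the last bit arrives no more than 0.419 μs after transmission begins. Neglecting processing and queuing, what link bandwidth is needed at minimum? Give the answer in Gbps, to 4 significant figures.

24.75 Gbps

L = 8000 bits.
Propagation delay = 20.1 / 210000000 = 0.0957143 μs.
Transmission budget = 0.419 − 0.0957143 = 0.323286 μs.
R ≥ L / t_tx = 8000 bits / 3.23286e-07 s = 24.75 Gbps.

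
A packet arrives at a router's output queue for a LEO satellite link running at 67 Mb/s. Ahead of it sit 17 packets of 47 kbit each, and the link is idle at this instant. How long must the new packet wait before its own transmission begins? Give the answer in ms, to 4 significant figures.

Each queued packet: L/R = 47000/67000000 = 0.701493 ms.
17 queued → 11.9254 ms.
Queuing delay = 11.93 ms.

11.93 ms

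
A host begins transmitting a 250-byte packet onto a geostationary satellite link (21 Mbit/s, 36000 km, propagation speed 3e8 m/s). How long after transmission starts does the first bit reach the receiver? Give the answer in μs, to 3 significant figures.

First bit experiences only propagation delay: d/s = 36000000/300000000 = 120000 μs.

120000 μs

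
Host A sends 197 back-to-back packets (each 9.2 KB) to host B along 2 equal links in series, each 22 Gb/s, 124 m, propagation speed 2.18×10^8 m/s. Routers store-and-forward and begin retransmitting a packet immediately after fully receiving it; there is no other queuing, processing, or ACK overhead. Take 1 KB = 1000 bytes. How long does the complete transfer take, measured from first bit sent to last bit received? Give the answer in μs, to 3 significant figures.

Per-hop transmission t_tx = L/R = 73600/22000000000 = 3.34545 μs.
Per-hop propagation t_prop = 124/2.18e+08 = 0.568807 μs.
Pipeline fill: first packet needs 2·t_tx to clear all hops; remaining 196 packets each add one t_tx.
Total = (2+197-1)·t_tx + 2·t_prop = 198·3.34545 + 2·0.568807 = 664 μs.

664 μs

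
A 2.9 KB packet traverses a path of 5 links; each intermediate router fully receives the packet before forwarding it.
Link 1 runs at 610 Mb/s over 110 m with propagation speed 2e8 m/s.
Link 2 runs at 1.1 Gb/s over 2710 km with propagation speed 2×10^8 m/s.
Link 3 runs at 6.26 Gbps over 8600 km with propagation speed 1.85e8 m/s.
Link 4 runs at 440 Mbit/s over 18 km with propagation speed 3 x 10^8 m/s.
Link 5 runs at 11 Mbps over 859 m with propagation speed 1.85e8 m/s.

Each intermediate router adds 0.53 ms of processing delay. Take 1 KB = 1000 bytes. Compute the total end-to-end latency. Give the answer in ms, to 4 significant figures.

64.45 ms

L = 23200 bits.
Transmission delays (L/R per hop): 0.0380328, 0.0210909, 0.00370607, 0.0527273, 2.10909 ms; sum = 2.22465 ms.
Propagation delays (d/s per hop): 0.00055, 13.55, 46.4865, 0.06, 0.00464324 ms; sum = 60.1017 ms.
Processing at 4 router(s): 4 × 0.53 ms = 2.12 ms.
End-to-end = 64.45 ms.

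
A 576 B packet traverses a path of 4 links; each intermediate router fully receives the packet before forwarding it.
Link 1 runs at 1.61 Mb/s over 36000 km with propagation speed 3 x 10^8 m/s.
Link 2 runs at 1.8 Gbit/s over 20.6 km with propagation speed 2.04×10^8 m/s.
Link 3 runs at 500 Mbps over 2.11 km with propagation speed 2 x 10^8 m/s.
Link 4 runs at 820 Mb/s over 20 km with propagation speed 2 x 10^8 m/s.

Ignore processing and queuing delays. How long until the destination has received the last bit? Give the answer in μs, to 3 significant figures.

L = 576 × 8 = 4608 bits.
Transmission delays (L/R per hop): 2862.11, 2.56, 9.216, 5.61951 μs; sum = 2879.51 μs.
Propagation delays (d/s per hop): 120000, 100.98, 10.55, 100 μs; sum = 120212 μs.
End-to-end = 123000 μs.

123000 μs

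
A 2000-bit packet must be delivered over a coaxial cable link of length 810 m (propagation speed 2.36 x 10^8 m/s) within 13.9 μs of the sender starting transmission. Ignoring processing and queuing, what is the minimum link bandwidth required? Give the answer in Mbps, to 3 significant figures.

Propagation delay = 810 / 236000000 = 3.4322 μs.
Transmission budget = 13.9 − 3.4322 = 10.4678 μs.
R ≥ L / t_tx = 2000 bits / 1.04678e-05 s = 191 Mbps.

191 Mbps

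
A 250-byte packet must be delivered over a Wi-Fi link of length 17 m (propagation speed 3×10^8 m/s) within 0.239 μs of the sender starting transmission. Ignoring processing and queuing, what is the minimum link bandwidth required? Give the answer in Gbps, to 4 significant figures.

L = 2000 bits.
Propagation delay = 17 / 300000000 = 0.0566667 μs.
Transmission budget = 0.239 − 0.0566667 = 0.182333 μs.
R ≥ L / t_tx = 2000 bits / 1.82333e-07 s = 10.97 Gbps.

10.97 Gbps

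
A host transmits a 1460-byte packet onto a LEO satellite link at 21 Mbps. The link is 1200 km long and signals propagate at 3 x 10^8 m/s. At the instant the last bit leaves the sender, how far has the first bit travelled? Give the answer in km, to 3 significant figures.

t_tx = L/R = 11680/21000000 = 0.00055619 s.
Distance = s × t_tx = 300000000 × 0.00055619 = 167 km.

167 km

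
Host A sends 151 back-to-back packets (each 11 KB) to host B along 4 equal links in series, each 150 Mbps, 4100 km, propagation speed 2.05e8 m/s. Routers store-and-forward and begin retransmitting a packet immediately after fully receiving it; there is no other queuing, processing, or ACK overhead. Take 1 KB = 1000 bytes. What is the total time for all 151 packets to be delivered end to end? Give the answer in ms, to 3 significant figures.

170 ms

Per-hop transmission t_tx = L/R = 88000/150000000 = 0.586667 ms.
Per-hop propagation t_prop = 4100000/2.05e+08 = 20 ms.
Pipeline fill: first packet needs 4·t_tx to clear all hops; remaining 150 packets each add one t_tx.
Total = (4+151-1)·t_tx + 4·t_prop = 154·0.586667 + 4·20 = 170 ms.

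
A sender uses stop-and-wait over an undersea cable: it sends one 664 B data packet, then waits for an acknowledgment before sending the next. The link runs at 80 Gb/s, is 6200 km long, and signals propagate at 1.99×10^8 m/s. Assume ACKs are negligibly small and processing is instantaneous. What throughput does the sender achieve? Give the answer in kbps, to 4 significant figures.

85.25 kbps

t_tx = L/R = 5312/80000000000 = 6.64e-08 s.
t_prop = 6200000/199000000 = 0.0311558 s; RTT = 0.0623116 s.
Cycle = t_tx + RTT = 0.0623116 s.
Throughput = L / cycle = 5312 / 0.0623116 = 85.25 kbps.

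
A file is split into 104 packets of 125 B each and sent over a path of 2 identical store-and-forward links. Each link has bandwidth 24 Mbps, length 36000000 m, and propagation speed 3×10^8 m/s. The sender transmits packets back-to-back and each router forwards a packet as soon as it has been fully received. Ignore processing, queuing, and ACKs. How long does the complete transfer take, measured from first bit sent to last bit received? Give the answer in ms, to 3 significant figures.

244 ms

Per-hop transmission t_tx = L/R = 1000/24000000 = 0.0416667 ms.
Per-hop propagation t_prop = 36000000/300000000 = 120 ms.
Pipeline fill: first packet needs 2·t_tx to clear all hops; remaining 103 packets each add one t_tx.
Total = (2+104-1)·t_tx + 2·t_prop = 105·0.0416667 + 2·120 = 244 ms.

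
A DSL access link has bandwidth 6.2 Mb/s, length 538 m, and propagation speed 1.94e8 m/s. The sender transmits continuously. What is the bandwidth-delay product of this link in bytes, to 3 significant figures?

Propagation delay = 538 / 194000000 = 2.7732e-06 s.
BDP = R × t_prop = 6200000 × 2.7732e-06 = 17.1938 bits.
In bytes: 17.1938/8 = 2.15 bytes.

2.15 bytes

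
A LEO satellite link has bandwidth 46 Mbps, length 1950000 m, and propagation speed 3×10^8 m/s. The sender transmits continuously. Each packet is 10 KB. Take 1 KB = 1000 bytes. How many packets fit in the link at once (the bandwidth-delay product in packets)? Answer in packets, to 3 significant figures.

3.74 packets

Propagation delay = 1950000 / 300000000 = 0.0065 s.
BDP = R × t_prop = 46000000 × 0.0065 = 299000 bits.
In packets of 80000 bits: 3.74 packets.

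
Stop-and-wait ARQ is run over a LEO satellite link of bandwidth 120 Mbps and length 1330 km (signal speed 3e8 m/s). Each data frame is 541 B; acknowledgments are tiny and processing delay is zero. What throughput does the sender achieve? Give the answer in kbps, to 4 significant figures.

t_tx = L/R = 4328/120000000 = 3.60667e-05 s.
t_prop = 1330000/300000000 = 0.00443333 s; RTT = 0.00886667 s.
Cycle = t_tx + RTT = 0.00890273 s.
Throughput = L / cycle = 4328 / 0.00890273 = 486.1 kbps.

486.1 kbps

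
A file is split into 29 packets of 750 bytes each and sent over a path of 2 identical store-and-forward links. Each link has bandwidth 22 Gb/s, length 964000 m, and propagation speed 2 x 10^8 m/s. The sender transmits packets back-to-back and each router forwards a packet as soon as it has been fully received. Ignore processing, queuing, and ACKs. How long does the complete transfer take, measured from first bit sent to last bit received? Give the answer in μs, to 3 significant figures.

Per-hop transmission t_tx = L/R = 6000/22000000000 = 0.272727 μs.
Per-hop propagation t_prop = 964000/200000000 = 4820 μs.
Pipeline fill: first packet needs 2·t_tx to clear all hops; remaining 28 packets each add one t_tx.
Total = (2+29-1)·t_tx + 2·t_prop = 30·0.272727 + 2·4820 = 9650 μs.

9650 μs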